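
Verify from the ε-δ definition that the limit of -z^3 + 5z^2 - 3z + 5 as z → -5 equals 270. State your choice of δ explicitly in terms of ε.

δ = min(1, ε/149)

Let ε > 0. We want δ > 0 such that 0 < |z + 5| < δ implies |(-z^3 + 5z^2 - 3z + 5) − 270| < ε.
(-z^3 + 5z^2 - 3z + 5) − 270 = -z^3 + 5z^2 - 3z - 265 = (z + 5)(-z^2 + 10z - 53).
So |(-z^3 + 5z^2 - 3z + 5) − 270| = |z + 5|·|-z^2 + 10z - 53|.
Require δ ≤ 1. Then |z + 5| < 1 gives |z| < 6, and by the triangle inequality |-z^2 + 10z - 53| ≤ 6^2 + 10·6 + 53 = 149.
Hence |(-z^3 + 5z^2 - 3z + 5) − 270| ≤ 149|z + 5| < ε provided |z + 5| < ε/149.
Choosing δ = min(1, ε/149) ensures both conditions, hence |(-z^3 + 5z^2 - 3z + 5) − 270| < ε.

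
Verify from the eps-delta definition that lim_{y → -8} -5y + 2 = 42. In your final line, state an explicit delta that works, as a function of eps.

Suppose eps > 0. We need delta > 0 so that 0 < |y + 8| < delta implies |(-5y + 2) − 42| < eps.
Since (-5y + 2) − 42 = -5(y + 8), we have |(-5y + 2) − 42| = 5|y + 8|.
Thus it suffices that |y + 8| < eps/5.
Take delta = eps/5. If 0 < |y + 8| < delta then |(-5y + 2) − 42| = 5|y + 8| < 5·(eps/5) = eps.

delta = eps/5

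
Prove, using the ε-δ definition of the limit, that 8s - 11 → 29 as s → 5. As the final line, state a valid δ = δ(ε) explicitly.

Suppose ε > 0. We need δ > 0 so that 0 < |s − 5| < δ implies |(8s - 11) − 29| < ε.
Since (8s - 11) − 29 = 8(s − 5), we have |(8s - 11) − 29| = 8|s − 5|.
So 8|s − 5| < ε exactly when |s − 5| < ε/8.
Choosing δ = ε/8 gives |(8s - 11) − 29| = 8|s − 5| < ε whenever |s − 5| < δ.

δ = ε/8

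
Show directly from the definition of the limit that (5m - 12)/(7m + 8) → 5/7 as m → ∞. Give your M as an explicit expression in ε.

M = (124/49)/ε

Fix ε > 0. For m ≥ 1, |(5m - 12)/(7m + 8) − (5/7)| = |-124|/(7(7m + 8)) = 124/(7(7m + 8)).
Since 7m + 8 ≥ 7m for m ≥ 1, this is ≤ 124/(7·7m) = (124/49)/m.
So |(5m - 12)/(7m + 8) − (5/7)| < ε whenever m > (124/49)/ε.
Take M = (124/49)/ε. If m > M then |(5m - 12)/(7m + 8) − (5/7)| ≤ (124/49)/m < ε.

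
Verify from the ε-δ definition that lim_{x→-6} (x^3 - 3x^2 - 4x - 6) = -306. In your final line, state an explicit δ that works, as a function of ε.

δ = min(1, ε/162)

Let ε > 0 be given. We want δ > 0 such that 0 < |x + 6| < δ implies |(x^3 - 3x^2 - 4x - 6) + 306| < ε.
(x^3 - 3x^2 - 4x - 6) + 306 = x^3 - 3x^2 - 4x + 300 = (x + 6)(x^2 - 9x + 50).
So |(x^3 - 3x^2 - 4x - 6) + 306| = |x + 6|·|x^2 - 9x + 50|.
Require δ ≤ 1. Then |x + 6| < 1 gives |x| < 7, and by the triangle inequality |x^2 - 9x + 50| ≤ 7^2 + 9·7 + 50 = 162.
Hence |(x^3 - 3x^2 - 4x - 6) + 306| ≤ 162|x + 6| < ε provided |x + 6| < ε/162.
Choosing δ = min(1, ε/162) ensures both conditions, hence |(x^3 - 3x^2 - 4x - 6) + 306| < ε.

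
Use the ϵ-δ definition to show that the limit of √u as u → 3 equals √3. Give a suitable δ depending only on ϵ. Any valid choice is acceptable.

Let ϵ > 0. We want δ > 0 such that 0 < |u − 3| < δ implies |√u − √3| < ϵ.
Rationalise: √u − √3 = (u − 3)/(√u + √3), so |√u − √3| = |u − 3|/(√u + √3).
Restrict δ ≤ 3 so that |u − 3| < 3 forces u > 0, and then √u + √3 > √3.
Hence |√u − √3| < |u − 3|/√3, which is < ϵ once |u − 3| < √3·ϵ.
Take δ = min(3, √3·ϵ). If 0 < |u − 3| < δ then u > 0 and |√u − √3| < |u − 3|/√3 < ϵ.

δ = min(3, √3·ϵ)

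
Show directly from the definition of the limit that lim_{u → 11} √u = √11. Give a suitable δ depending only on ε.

Let ε > 0. We want δ > 0 such that 0 < |u − 11| < δ implies |√u − √11| < ε.
Multiplying by the conjugate, |√u − √11| = |u − 11|/(√u + √11).
Restrict δ ≤ 11 so that |u − 11| < 11 forces u > 0, and then √u + √11 > √11.
Hence |√u − √11| < |u − 11|/√11, which is < ε once |u − 11| < √11·ε.
Take δ = min(11, √11·ε). If 0 < |u − 11| < δ then u > 0 and |√u − √11| < |u − 11|/√11 < ε.

δ = min(11, √11·ε)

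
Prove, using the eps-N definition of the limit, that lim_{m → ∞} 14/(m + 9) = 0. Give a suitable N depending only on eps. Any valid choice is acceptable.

Fix eps > 0. For m ≥ 1, |14/(m + 9) − 0| = 14/(m + 9) ≤ 14/m.
We need 14/m < eps, i.e. m > 14/eps.
Take N = 14/eps. If m > N then |14/(m + 9)| ≤ 14/m < eps.

N = 14/eps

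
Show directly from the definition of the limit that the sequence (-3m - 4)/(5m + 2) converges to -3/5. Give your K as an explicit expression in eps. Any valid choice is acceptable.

Let eps > 0. For m ≥ 1, |(-3m - 4)/(5m + 2) + 3/5| = |-14|/(5(5m + 2)) = 14/(5(5m + 2)).
Since 5m + 2 ≥ 5m for m ≥ 1, this is ≤ 14/(5·5m) = (14/25)/m.
So |(-3m - 4)/(5m + 2) + 3/5| < eps whenever m > (14/25)/eps.
Take K = (14/25)/eps. If m > K then |(-3m - 4)/(5m + 2) + 3/5| ≤ (14/25)/m < eps.

K = (14/25)/eps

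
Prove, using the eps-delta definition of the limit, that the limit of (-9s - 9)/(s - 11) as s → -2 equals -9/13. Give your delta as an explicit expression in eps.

Fix eps > 0. We want delta > 0 with 0 < |s + 2| < delta ⇒ |(-9s - 9)/(s - 11) + 9/13| < eps.
Combining over a common denominator, (-9s - 9)/(s - 11) + 9/13 = [(-9s - 9)·(-13) − 9·(s - 11)] / [(-13)·(s - 11)] = 108(s + 2) / ((-13)(s - 11)).
So |(-9s - 9)/(s - 11) + 9/13| = 108|s + 2| / (13·|s − 11|).
Require delta ≤ 13/2, so |s − 11| ≥ |-13| − |s + 2| > 13 − 13/2 = 13/2.
Hence |(-9s - 9)/(s - 11) + 9/13| < 108|s + 2|/(13·(13/2)) = (216/169)|s + 2|, which is < eps once |s + 2| < (169/216)eps.
Take delta = min(13/2, (169/216)eps). Then 0 < |s + 2| < delta forces both bounds, so |(-9s - 9)/(s - 11) + 9/13| < eps.

delta = min(13/2, (169/216)eps)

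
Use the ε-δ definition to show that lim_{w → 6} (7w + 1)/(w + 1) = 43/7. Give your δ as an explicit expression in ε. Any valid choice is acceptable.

δ = min(7/2, (49/12)ε)

Let ε > 0. We want δ > 0 with 0 < |w − 6| < δ ⇒ |(7w + 1)/(w + 1) − (43/7)| < ε.
Combining over a common denominator, (7w + 1)/(w + 1) − (43/7) = [(7w + 1)·7 − 43·(w + 1)] / [7·(w + 1)] = 6(w − 6) / (7(w + 1)).
So |(7w + 1)/(w + 1) − (43/7)| = 6|w − 6| / (7·|w + 1|).
Restrict δ ≤ 7/2. Then |w − 6| < 7/2 gives |w + 1| = |(w − 6) + 7| ≥ 7 − 7/2 = 7/2.
Hence |(7w + 1)/(w + 1) − (43/7)| < 6|w − 6|/(7·(7/2)) = (12/49)|w − 6|, which is < ε once |w − 6| < (49/12)ε.
Take δ = min(7/2, (49/12)ε). Then 0 < |w − 6| < δ forces both bounds, so |(7w + 1)/(w + 1) − (43/7)| < ε.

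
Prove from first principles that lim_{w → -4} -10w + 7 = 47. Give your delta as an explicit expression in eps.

Suppose eps > 0. We need delta > 0 so that 0 < |w + 4| < delta implies |(-10w + 7) − 47| < eps.
|(-10w + 7) − 47| = |-10w - 40| = 10|w + 4|.
So 10|w + 4| < eps exactly when |w + 4| < eps/10.
Take delta = eps/10. If 0 < |w + 4| < delta then |(-10w + 7) − 47| = 10|w + 4| < 10·(eps/10) = eps.

delta = eps/10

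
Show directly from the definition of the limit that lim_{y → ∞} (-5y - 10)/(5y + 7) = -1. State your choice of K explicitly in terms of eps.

K = (3/5)/eps

Suppose eps > 0. We seek K > 0 such that y > K implies |(-5y - 10)/(5y + 7) + 1| < eps.
(-5y - 10)/(5y + 7) + 1 = (5(-5y - 10) − (-5)(5y + 7)) / (5(5y + 7)) = -15/(5(5y + 7)).
For y > 0 we have 5y + 7 > 5y, so |(-5y - 10)/(5y + 7) + 1| = 15/(5(5y + 7)) < 15/(5·5y) = (3/5)/y.
Thus |(-5y - 10)/(5y + 7) + 1| < eps whenever y > (3/5)/eps.
Take K = (3/5)/eps. If y > K then |(-5y - 10)/(5y + 7) + 1| < (3/5)/y < eps.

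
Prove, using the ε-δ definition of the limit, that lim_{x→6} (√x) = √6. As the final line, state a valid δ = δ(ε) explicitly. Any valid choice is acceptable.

Let ε > 0 be given. We want δ > 0 such that 0 < |x − 6| < δ implies |√x − √6| < ε.
Rationalise: √x − √6 = (x − 6)/(√x + √6), so |√x − √6| = |x − 6|/(√x + √6).
Restrict δ ≤ 6 so that |x − 6| < 6 forces x > 0, and then √x + √6 > √6.
Hence |√x − √6| < |x − 6|/√6, which is < ε once |x − 6| < √6·ε.
Take δ = min(6, √6·ε). If 0 < |x − 6| < δ then x > 0 and |√x − √6| < |x − 6|/√6 < ε.

δ = min(6, √6·ε)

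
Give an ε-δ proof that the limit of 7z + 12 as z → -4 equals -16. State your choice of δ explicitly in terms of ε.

Suppose ε > 0. We need δ > 0 so that 0 < |z + 4| < δ implies |(7z + 12) + 16| < ε.
|(7z + 12) + 16| = |7z + 28| = 7|z + 4|.
Thus it suffices that |z + 4| < ε/7.
Take δ = ε/7. If 0 < |z + 4| < δ then |(7z + 12) + 16| = 7|z + 4| < 7·(ε/7) = ε.

δ = ε/7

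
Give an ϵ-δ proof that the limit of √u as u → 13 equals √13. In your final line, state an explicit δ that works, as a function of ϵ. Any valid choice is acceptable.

Let ϵ > 0. We want δ > 0 such that 0 < |u − 13| < δ implies |√u − √13| < ϵ.
Rationalise: √u − √13 = (u − 13)/(√u + √13), so |√u − √13| = |u − 13|/(√u + √13).
Restrict δ ≤ 13 so that |u − 13| < 13 forces u > 0, and then √u + √13 > √13.
Hence |√u − √13| < |u − 13|/√13, which is < ϵ once |u − 13| < √13·ϵ.
Take δ = min(13, √13·ϵ). If 0 < |u − 13| < δ then u > 0 and |√u − √13| < |u − 13|/√13 < ϵ.

δ = min(13, √13·ϵ)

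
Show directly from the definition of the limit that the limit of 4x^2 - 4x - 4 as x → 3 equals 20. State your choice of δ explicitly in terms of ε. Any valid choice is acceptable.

δ = min(1, ε/24)

Let ε > 0 be given. We want δ > 0 such that 0 < |x − 3| < δ implies |(4x^2 - 4x - 4) − 20| < ε.
(4x^2 - 4x - 4) − 20 = 4x^2 - 4x - 24 = (x − 3)(4x + 8).
So |(4x^2 - 4x - 4) − 20| = |x − 3|·|4x + 8|.
Assume first that |x − 3| < 1, so |x| < 4. Then |4x + 8| ≤ 4·4 + 8 = 24.
Hence |(4x^2 - 4x - 4) − 20| ≤ 24|x − 3| < ε provided |x − 3| < ε/24.
Take δ = min(1, ε/24). Then 0 < |x − 3| < δ gives both |x − 3| < 1 and |x − 3| < ε/24, so |(4x^2 - 4x - 4) − 20| < ε.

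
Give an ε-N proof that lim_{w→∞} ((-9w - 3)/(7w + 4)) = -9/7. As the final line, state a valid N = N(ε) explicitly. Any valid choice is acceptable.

Suppose ε > 0. We seek N > 0 such that w > N implies |(-9w - 3)/(7w + 4) + 9/7| < ε.
(-9w - 3)/(7w + 4) + 9/7 = (7(-9w - 3) − (-9)(7w + 4)) / (7(7w + 4)) = 15/(7(7w + 4)).
For w > 0 we have 7w + 4 > 7w, so |(-9w - 3)/(7w + 4) + 9/7| = 15/(7(7w + 4)) < 15/(7·7w) = (15/49)/w.
Thus |(-9w - 3)/(7w + 4) + 9/7| < ε whenever w > (15/49)/ε.
Take N = (15/49)/ε. If w > N then |(-9w - 3)/(7w + 4) + 9/7| < (15/49)/w < ε.

N = (15/49)/ε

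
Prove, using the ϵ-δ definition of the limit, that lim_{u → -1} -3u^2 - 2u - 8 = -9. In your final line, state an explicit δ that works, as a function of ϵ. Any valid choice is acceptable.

δ = min(2, ϵ/10)

Let ϵ > 0. We want δ > 0 such that 0 < |u + 1| < δ implies |(-3u^2 - 2u - 8) + 9| < ϵ.
(-3u^2 - 2u - 8) + 9 = -3u^2 - 2u + 1 = (u + 1)(-3u + 1).
So |(-3u^2 - 2u - 8) + 9| = |u + 1|·|-3u + 1|.
Require δ ≤ 2. Then |u + 1| < 2 gives |u| < 3, and by the triangle inequality |-3u + 1| ≤ 3·3 + 1 = 10.
Hence |(-3u^2 - 2u - 8) + 9| ≤ 10|u + 1| < ϵ provided |u + 1| < ϵ/10.
Choosing δ = min(2, ϵ/10) ensures both conditions, hence |(-3u^2 - 2u - 8) + 9| < ϵ.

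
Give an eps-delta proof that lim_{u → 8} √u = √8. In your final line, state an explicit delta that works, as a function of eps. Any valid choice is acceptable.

Let eps > 0. We want delta > 0 such that 0 < |u − 8| < delta implies |√u − √8| < eps.
Multiplying by the conjugate, |√u − √8| = |u − 8|/(√u + √8).
Restrict delta ≤ 8 so that |u − 8| < 8 forces u > 0, and then √u + √8 > √8.
Hence |√u − √8| < |u − 8|/√8, which is < eps once |u − 8| < √8·eps.
Take delta = min(8, √8·eps). If 0 < |u − 8| < delta then u > 0 and |√u − √8| < |u − 8|/√8 < eps.

delta = min(8, √8·eps)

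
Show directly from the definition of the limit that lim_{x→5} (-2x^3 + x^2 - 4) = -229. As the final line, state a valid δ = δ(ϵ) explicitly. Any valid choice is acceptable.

Let ϵ > 0 be given. We want δ > 0 such that 0 < |x − 5| < δ implies |(-2x^3 + x^2 - 4) + 229| < ϵ.
(-2x^3 + x^2 - 4) + 229 = -2x^3 + x^2 + 225 = (x − 5)(-2x^2 - 9x - 45).
So |(-2x^3 + x^2 - 4) + 229| = |x − 5|·|-2x^2 - 9x - 45|.
Assume first that |x − 5| < 2, so |x| < 7. Then |-2x^2 - 9x - 45| ≤ 2·7^2 + 9·7 + 45 = 206.
Hence |(-2x^3 + x^2 - 4) + 229| ≤ 206|x − 5| < ϵ provided |x − 5| < ϵ/206.
Take δ = min(2, ϵ/206). Then 0 < |x − 5| < δ gives both |x − 5| < 2 and |x − 5| < ϵ/206, so |(-2x^3 + x^2 - 4) + 229| < ϵ.

δ = min(2, ϵ/206)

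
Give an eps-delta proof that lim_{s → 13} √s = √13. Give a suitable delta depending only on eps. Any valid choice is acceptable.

Let eps > 0. We want delta > 0 such that 0 < |s − 13| < delta implies |√s − √13| < eps.
Multiplying by the conjugate, |√s − √13| = |s − 13|/(√s + √13).
Restrict delta ≤ 13 so that |s − 13| < 13 forces s > 0, and then √s + √13 > √13.
Hence |√s − √13| < |s − 13|/√13, which is < eps once |s − 13| < √13·eps.
Take delta = min(13, √13·eps). If 0 < |s − 13| < delta then s > 0 and |√s − √13| < |s − 13|/√13 < eps.

delta = min(13, √13·eps)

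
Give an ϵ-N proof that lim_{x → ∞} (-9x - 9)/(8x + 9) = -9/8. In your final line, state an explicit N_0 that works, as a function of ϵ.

N_0 = (9/64)/ϵ

Let ϵ > 0 be given. We seek N_0 > 0 such that x > N_0 implies |(-9x - 9)/(8x + 9) + 9/8| < ϵ.
(-9x - 9)/(8x + 9) + 9/8 = (8(-9x - 9) − (-9)(8x + 9)) / (8(8x + 9)) = 9/(8(8x + 9)).
For x > 0 we have 8x + 9 > 8x, so |(-9x - 9)/(8x + 9) + 9/8| = 9/(8(8x + 9)) < 9/(8·8x) = (9/64)/x.
Thus |(-9x - 9)/(8x + 9) + 9/8| < ϵ whenever x > (9/64)/ϵ.
Take N_0 = (9/64)/ϵ. If x > N_0 then |(-9x - 9)/(8x + 9) + 9/8| < (9/64)/x < ϵ.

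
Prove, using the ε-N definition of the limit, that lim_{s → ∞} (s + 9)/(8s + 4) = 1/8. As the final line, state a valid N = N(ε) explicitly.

Let ε > 0 be given. We seek N > 0 such that s > N implies |(s + 9)/(8s + 4) − (1/8)| < ε.
(s + 9)/(8s + 4) − (1/8) = (8(s + 9) − (8s + 4)) / (8(8s + 4)) = 68/(8(8s + 4)).
For s > 0 we have 8s + 4 > 8s, so |(s + 9)/(8s + 4) − (1/8)| = 68/(8(8s + 4)) < 68/(8·8s) = (17/16)/s.
Thus |(s + 9)/(8s + 4) − (1/8)| < ε whenever s > (17/16)/ε.
Take N = (17/16)/ε. If s > N then |(s + 9)/(8s + 4) − (1/8)| < (17/16)/s < ε.

N = (17/16)/ε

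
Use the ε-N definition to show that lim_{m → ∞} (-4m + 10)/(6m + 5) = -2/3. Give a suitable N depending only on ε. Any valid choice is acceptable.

Fix ε > 0. For m ≥ 1, |(-4m + 10)/(6m + 5) + 2/3| = |80|/(6(6m + 5)) = 80/(6(6m + 5)).
Since 6m + 5 ≥ 6m for m ≥ 1, this is ≤ 80/(6·6m) = (20/9)/m.
So |(-4m + 10)/(6m + 5) + 2/3| < ε whenever m > (20/9)/ε.
Take N = (20/9)/ε. If m > N then |(-4m + 10)/(6m + 5) + 2/3| ≤ (20/9)/m < ε.

N = (20/9)/ε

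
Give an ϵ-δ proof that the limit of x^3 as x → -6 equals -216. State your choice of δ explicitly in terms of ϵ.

Let ϵ > 0. We seek δ > 0 with 0 < |x + 6| < δ ⇒ |x^3 + 216| < ϵ.
Factor: x^3 + 216 = (x + 6)(x^2 - 6x + 36), so |x^3 + 216| = |x + 6|·|x^2 - 6x + 36|.
Restrict δ ≤ 1. Then |x + 6| < 1 gives |x| < 7, so by the triangle inequality |x^2 - 6x + 36| ≤ 7^2 + 6·7 + 36 = 127.
Hence |x^3 + 216| ≤ 127|x + 6|, which is < ϵ once |x + 6| < ϵ/127.
Take δ = min(1, ϵ/127). If 0 < |x + 6| < δ then both bounds hold and |x^3 + 216| ≤ 127|x + 6| < 127·(ϵ/127) = ϵ.

δ = min(1, ϵ/127)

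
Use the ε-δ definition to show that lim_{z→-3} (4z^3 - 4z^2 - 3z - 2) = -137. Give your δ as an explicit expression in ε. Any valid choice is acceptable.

δ = min(1, ε/173)

Suppose ε > 0. We want δ > 0 such that 0 < |z + 3| < δ implies |(4z^3 - 4z^2 - 3z - 2) + 137| < ε.
(4z^3 - 4z^2 - 3z - 2) + 137 = 4z^3 - 4z^2 - 3z + 135 = (z + 3)(4z^2 - 16z + 45).
So |(4z^3 - 4z^2 - 3z - 2) + 137| = |z + 3|·|4z^2 - 16z + 45|.
Assume first that |z + 3| < 1, so |z| < 4. Then |4z^2 - 16z + 45| ≤ 4·4^2 + 16·4 + 45 = 173.
Hence |(4z^3 - 4z^2 - 3z - 2) + 137| ≤ 173|z + 3| < ε provided |z + 3| < ε/173.
Choosing δ = min(1, ε/173) ensures both conditions, hence |(4z^3 - 4z^2 - 3z - 2) + 137| < ε.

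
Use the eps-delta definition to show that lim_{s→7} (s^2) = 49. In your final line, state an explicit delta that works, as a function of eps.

Suppose eps > 0. We seek delta > 0 with 0 < |s − 7| < delta ⇒ |s^2 − 49| < eps.
Factor: s^2 − 49 = (s − 7)(s + 7), so |s^2 − 49| = |s − 7|·|s + 7|.
Restrict delta ≤ 1. Then |s − 7| < 1 gives |s| < 8, so by the triangle inequality |s + 7| ≤ 8 + 7 = 15.
Hence |s^2 − 49| ≤ 15|s − 7|, which is < eps once |s − 7| < eps/15.
Take delta = min(1, eps/15). If 0 < |s − 7| < delta then both bounds hold and |s^2 − 49| ≤ 15|s − 7| < 15·(eps/15) = eps.

delta = min(1, eps/15)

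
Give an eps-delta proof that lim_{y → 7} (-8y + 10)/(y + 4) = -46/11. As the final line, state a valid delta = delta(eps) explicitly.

delta = min(11/2, (121/84)eps)

Let eps > 0 be given. We want delta > 0 with 0 < |y − 7| < delta ⇒ |(-8y + 10)/(y + 4) + 46/11| < eps.
Combining over a common denominator, (-8y + 10)/(y + 4) + 46/11 = [(-8y + 10)·11 − (-46)·(y + 4)] / [11·(y + 4)] = -42(y − 7) / (11(y + 4)).
So |(-8y + 10)/(y + 4) + 46/11| = 42|y − 7| / (11·|y + 4|).
Restrict delta ≤ 11/2. Then |y − 7| < 11/2 gives |y + 4| = |(y − 7) + 11| ≥ 11 − 11/2 = 11/2.
Hence |(-8y + 10)/(y + 4) + 46/11| < 42|y − 7|/(11·(11/2)) = (84/121)|y − 7|, which is < eps once |y − 7| < (121/84)eps.
Take delta = min(11/2, (121/84)eps). Then 0 < |y − 7| < delta forces both bounds, so |(-8y + 10)/(y + 4) + 46/11| < eps.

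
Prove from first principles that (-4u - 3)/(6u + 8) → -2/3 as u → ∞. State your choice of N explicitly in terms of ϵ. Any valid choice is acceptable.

Fix ϵ > 0. We seek N > 0 such that u > N implies |(-4u - 3)/(6u + 8) + 2/3| < ϵ.
(-4u - 3)/(6u + 8) + 2/3 = (6(-4u - 3) − (-4)(6u + 8)) / (6(6u + 8)) = 14/(6(6u + 8)).
For u > 0 we have 6u + 8 > 6u, so |(-4u - 3)/(6u + 8) + 2/3| = 14/(6(6u + 8)) < 14/(6·6u) = (7/18)/u.
Thus |(-4u - 3)/(6u + 8) + 2/3| < ϵ whenever u > (7/18)/ϵ.
Take N = (7/18)/ϵ. If u > N then |(-4u - 3)/(6u + 8) + 2/3| < (7/18)/u < ϵ.

N = (7/18)/ϵ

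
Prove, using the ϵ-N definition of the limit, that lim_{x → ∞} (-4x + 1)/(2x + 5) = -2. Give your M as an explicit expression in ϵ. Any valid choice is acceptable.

Let ϵ > 0. We seek M > 0 such that x > M implies |(-4x + 1)/(2x + 5) + 2| < ϵ.
(-4x + 1)/(2x + 5) + 2 = (2(-4x + 1) − (-4)(2x + 5)) / (2(2x + 5)) = 22/(2(2x + 5)).
For x > 0 we have 2x + 5 > 2x, so |(-4x + 1)/(2x + 5) + 2| = 22/(2(2x + 5)) < 22/(2·2x) = (11/2)/x.
Thus |(-4x + 1)/(2x + 5) + 2| < ϵ whenever x > (11/2)/ϵ.
Take M = (11/2)/ϵ. If x > M then |(-4x + 1)/(2x + 5) + 2| < (11/2)/x < ϵ.

M = (11/2)/ϵ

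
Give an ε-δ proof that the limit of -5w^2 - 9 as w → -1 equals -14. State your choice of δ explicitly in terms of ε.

Let ε > 0 be given. We want δ > 0 such that 0 < |w + 1| < δ implies |(-5w^2 - 9) + 14| < ε.
(-5w^2 - 9) + 14 = -5w^2 + 5 = (w + 1)(-5w + 5).
So |(-5w^2 - 9) + 14| = |w + 1|·|-5w + 5|.
Assume first that |w + 1| < 1, so |w| < 2. Then |-5w + 5| ≤ 5·2 + 5 = 15.
Hence |(-5w^2 - 9) + 14| ≤ 15|w + 1| < ε provided |w + 1| < ε/15.
Choosing δ = min(1, ε/15) ensures both conditions, hence |(-5w^2 - 9) + 14| < ε.

δ = min(1, ε/15)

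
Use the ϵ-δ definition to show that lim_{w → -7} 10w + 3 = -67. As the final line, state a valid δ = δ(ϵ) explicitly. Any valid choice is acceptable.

δ = ϵ/10

Let ϵ > 0. We need δ > 0 so that 0 < |w + 7| < δ implies |(10w + 3) + 67| < ϵ.
Since (10w + 3) + 67 = 10(w + 7), we have |(10w + 3) + 67| = 10|w + 7|.
So 10|w + 7| < ϵ exactly when |w + 7| < ϵ/10.
Take δ = ϵ/10. If 0 < |w + 7| < δ then |(10w + 3) + 67| = 10|w + 7| < 10·(ϵ/10) = ϵ.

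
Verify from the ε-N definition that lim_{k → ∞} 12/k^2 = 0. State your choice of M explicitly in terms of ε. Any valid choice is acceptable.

Let ε > 0. For k ≥ 1, |12/k^2 − 0| = 12/k^2.
12/k^2 < ε ⇔ k^2 > 12/ε ⇔ k > (12/ε)^{1/2}.
Take M = (12/ε)^{1/2}. Then k > M implies 12/k^2 < ε.

M = (12/ε)^{1/2}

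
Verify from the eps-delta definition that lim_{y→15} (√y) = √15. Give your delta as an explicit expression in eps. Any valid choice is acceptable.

delta = min(15, √15·eps)

Fix eps > 0. We want delta > 0 such that 0 < |y − 15| < delta implies |√y − √15| < eps.
Multiplying by the conjugate, |√y − √15| = |y − 15|/(√y + √15).
Restrict delta ≤ 15 so that |y − 15| < 15 forces y > 0, and then √y + √15 > √15.
Hence |√y − √15| < |y − 15|/√15, which is < eps once |y − 15| < √15·eps.
Take delta = min(15, √15·eps). If 0 < |y − 15| < delta then y > 0 and |√y − √15| < |y − 15|/√15 < eps.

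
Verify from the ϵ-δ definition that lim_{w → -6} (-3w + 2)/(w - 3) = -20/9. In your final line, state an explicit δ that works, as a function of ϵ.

δ = min(9/2, (81/14)ϵ)

Suppose ϵ > 0. We want δ > 0 with 0 < |w + 6| < δ ⇒ |(-3w + 2)/(w - 3) + 20/9| < ϵ.
Combining over a common denominator, (-3w + 2)/(w - 3) + 20/9 = [(-3w + 2)·(-9) − 20·(w - 3)] / [(-9)·(w - 3)] = 7(w + 6) / ((-9)(w - 3)).
So |(-3w + 2)/(w - 3) + 20/9| = 7|w + 6| / (9·|w − 3|).
Require δ ≤ 9/2, so |w − 3| ≥ |-9| − |w + 6| > 9 − 9/2 = 9/2.
Hence |(-3w + 2)/(w - 3) + 20/9| < 7|w + 6|/(9·(9/2)) = (14/81)|w + 6|, which is < ϵ once |w + 6| < (81/14)ϵ.
Take δ = min(9/2, (81/14)ϵ). Then 0 < |w + 6| < δ forces both bounds, so |(-3w + 2)/(w - 3) + 20/9| < ϵ.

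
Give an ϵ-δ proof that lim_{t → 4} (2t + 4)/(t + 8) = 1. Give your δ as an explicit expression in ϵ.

δ = min(6, 6ϵ)

Fix ϵ > 0. We want δ > 0 with 0 < |t − 4| < δ ⇒ |(2t + 4)/(t + 8) − 1| < ϵ.
Combining over a common denominator, (2t + 4)/(t + 8) − 1 = [(2t + 4)·12 − 12·(t + 8)] / [12·(t + 8)] = 12(t − 4) / (12(t + 8)).
So |(2t + 4)/(t + 8) − 1| = 12|t − 4| / (12·|t + 8|).
Require δ ≤ 6, so |t + 8| ≥ |12| − |t − 4| > 12 − 6 = 6.
Hence |(2t + 4)/(t + 8) − 1| < 12|t − 4|/(12·6) = (1/6)|t − 4|, which is < ϵ once |t − 4| < 6ϵ.
Take δ = min(6, 6ϵ). Then 0 < |t − 4| < δ forces both bounds, so |(2t + 4)/(t + 8) − 1| < ϵ.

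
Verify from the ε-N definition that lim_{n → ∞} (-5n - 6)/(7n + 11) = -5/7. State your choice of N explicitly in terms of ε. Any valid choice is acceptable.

N = (13/49)/ε

Suppose ε > 0. For n ≥ 1, |(-5n - 6)/(7n + 11) + 5/7| = |13|/(7(7n + 11)) = 13/(7(7n + 11)).
Since 7n + 11 ≥ 7n for n ≥ 1, this is ≤ 13/(7·7n) = (13/49)/n.
So |(-5n - 6)/(7n + 11) + 5/7| < ε whenever n > (13/49)/ε.
Take N = (13/49)/ε. If n > N then |(-5n - 6)/(7n + 11) + 5/7| ≤ (13/49)/n < ε.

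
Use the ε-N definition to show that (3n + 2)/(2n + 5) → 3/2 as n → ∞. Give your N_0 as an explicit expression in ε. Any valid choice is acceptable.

Let ε > 0 be given. For n ≥ 1, |(3n + 2)/(2n + 5) − (3/2)| = |-11|/(2(2n + 5)) = 11/(2(2n + 5)).
Since 2n + 5 ≥ 2n for n ≥ 1, this is ≤ 11/(2·2n) = (11/4)/n.
So |(3n + 2)/(2n + 5) − (3/2)| < ε whenever n > (11/4)/ε.
Take N_0 = (11/4)/ε. If n > N_0 then |(3n + 2)/(2n + 5) − (3/2)| ≤ (11/4)/n < ε.

N_0 = (11/4)/ε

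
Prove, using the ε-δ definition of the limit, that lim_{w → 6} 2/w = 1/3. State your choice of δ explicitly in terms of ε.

δ = min(3, 9ε)

Let ε > 0 be given. We seek δ > 0 such that 0 < |w − 6| < δ implies |2/w − (1/3)| < ε.
|2/w − (1/3)| = 2·|6 − w|/(6·|w|) = 2|w − 6|/(6|w|).
Restrict δ ≤ 3. Then |w − 6| < 3 gives |w| > 3, so 6|w| > 18.
Then |2/w − (1/3)| < 2|w − 6|/18, which is < ε when |w − 6| < 9ε.
Take δ = min(3, 9ε). Then 0 < |w − 6| < δ gives both |w − 6| < 3 and |w − 6| < 9ε, so |2/w − (1/3)| < ε.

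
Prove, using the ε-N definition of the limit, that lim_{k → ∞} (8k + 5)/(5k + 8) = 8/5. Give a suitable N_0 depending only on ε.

Let ε > 0 be given. For k ≥ 1, |(8k + 5)/(5k + 8) − (8/5)| = |-39|/(5(5k + 8)) = 39/(5(5k + 8)).
Since 5k + 8 ≥ 5k for k ≥ 1, this is ≤ 39/(5·5k) = (39/25)/k.
So |(8k + 5)/(5k + 8) − (8/5)| < ε whenever k > (39/25)/ε.
Take N_0 = (39/25)/ε. If k > N_0 then |(8k + 5)/(5k + 8) − (8/5)| ≤ (39/25)/k < ε.

N_0 = (39/25)/ε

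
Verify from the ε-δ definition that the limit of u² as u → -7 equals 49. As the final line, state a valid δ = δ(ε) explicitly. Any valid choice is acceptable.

δ = min(1, ε/15)

Fix ε > 0. We seek δ > 0 with 0 < |u + 7| < δ ⇒ |u² − 49| < ε.
Factor: u² − 49 = (u + 7)(u - 7), so |u² − 49| = |u + 7|·|u - 7|.
Restrict δ ≤ 1. Then |u + 7| < 1 gives |u| < 8, so by the triangle inequality |u - 7| ≤ 8 + 7 = 15.
Hence |u² − 49| ≤ 15|u + 7|, which is < ε once |u + 7| < ε/15.
Take δ = min(1, ε/15). If 0 < |u + 7| < δ then both bounds hold and |u² − 49| ≤ 15|u + 7| < 15·(ε/15) = ε.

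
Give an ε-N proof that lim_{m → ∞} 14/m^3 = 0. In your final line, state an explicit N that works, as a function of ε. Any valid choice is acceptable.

N = (14/ε)^{1/3}

Let ε > 0 be given. For m ≥ 1, |14/m^3 − 0| = 14/m^3.
14/m^3 < ε ⇔ m^3 > 14/ε ⇔ m > (14/ε)^{1/3}.
Take N = (14/ε)^{1/3}. Then m > N implies 14/m^3 < ε.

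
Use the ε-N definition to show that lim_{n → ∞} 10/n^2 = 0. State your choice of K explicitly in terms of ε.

Let ε > 0. For n ≥ 1, |10/n^2 − 0| = 10/n^2.
10/n^2 < ε ⇔ n^2 > 10/ε ⇔ n > (10/ε)^{1/2}.
Take K = (10/ε)^{1/2}. Then n > K implies 10/n^2 < ε.

K = (10/ε)^{1/2}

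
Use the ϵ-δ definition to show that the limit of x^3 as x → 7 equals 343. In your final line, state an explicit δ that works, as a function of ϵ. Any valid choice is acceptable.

Fix ϵ > 0. We seek δ > 0 with 0 < |x − 7| < δ ⇒ |x^3 − 343| < ϵ.
Factor: x^3 − 343 = (x − 7)(x^2 + 7x + 49), so |x^3 − 343| = |x − 7|·|x^2 + 7x + 49|.
Restrict δ ≤ 1. Then |x − 7| < 1 gives |x| < 8, so by the triangle inequality |x^2 + 7x + 49| ≤ 8^2 + 7·8 + 49 = 169.
Hence |x^3 − 343| ≤ 169|x − 7|, which is < ϵ once |x − 7| < ϵ/169.
Take δ = min(1, ϵ/169). If 0 < |x − 7| < δ then both bounds hold and |x^3 − 343| ≤ 169|x − 7| < 169·(ϵ/169) = ϵ.

δ = min(1, ϵ/169)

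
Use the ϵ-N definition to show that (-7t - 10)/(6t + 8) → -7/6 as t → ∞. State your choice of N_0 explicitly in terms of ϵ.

N_0 = (1/9)/ϵ

Let ϵ > 0. We seek N_0 > 0 such that t > N_0 implies |(-7t - 10)/(6t + 8) + 7/6| < ϵ.
(-7t - 10)/(6t + 8) + 7/6 = (6(-7t - 10) − (-7)(6t + 8)) / (6(6t + 8)) = -4/(6(6t + 8)).
For t > 0 we have 6t + 8 > 6t, so |(-7t - 10)/(6t + 8) + 7/6| = 4/(6(6t + 8)) < 4/(6·6t) = (1/9)/t.
Thus |(-7t - 10)/(6t + 8) + 7/6| < ϵ whenever t > (1/9)/ϵ.
Take N_0 = (1/9)/ϵ. If t > N_0 then |(-7t - 10)/(6t + 8) + 7/6| < (1/9)/t < ϵ.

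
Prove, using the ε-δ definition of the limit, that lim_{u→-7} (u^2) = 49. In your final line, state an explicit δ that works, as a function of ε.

δ = min(2, ε/16)

Fix ε > 0. We seek δ > 0 with 0 < |u + 7| < δ ⇒ |u^2 − 49| < ε.
Factor: u^2 − 49 = (u + 7)(u - 7), so |u^2 − 49| = |u + 7|·|u - 7|.
Impose δ ≤ 2 so that |u| < 9; then |u - 7| ≤ 16.
Hence |u^2 − 49| ≤ 16|u + 7|, which is < ε once |u + 7| < ε/16.
Take δ = min(2, ε/16). If 0 < |u + 7| < δ then both bounds hold and |u^2 − 49| ≤ 16|u + 7| < 16·(ε/16) = ε.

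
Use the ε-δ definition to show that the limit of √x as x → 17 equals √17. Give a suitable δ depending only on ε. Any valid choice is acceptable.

δ = min(17, √17·ε)

Fix ε > 0. We want δ > 0 such that 0 < |x − 17| < δ implies |√x − √17| < ε.
Multiplying by the conjugate, |√x − √17| = |x − 17|/(√x + √17).
Restrict δ ≤ 17 so that |x − 17| < 17 forces x > 0, and then √x + √17 > √17.
Hence |√x − √17| < |x − 17|/√17, which is < ε once |x − 17| < √17·ε.
Take δ = min(17, √17·ε). If 0 < |x − 17| < δ then x > 0 and |√x − √17| < |x − 17|/√17 < ε.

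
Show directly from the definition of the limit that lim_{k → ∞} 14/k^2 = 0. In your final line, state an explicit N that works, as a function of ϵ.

N = (14/ϵ)^{1/2}

Let ϵ > 0 be given. For k ≥ 1, |14/k^2 − 0| = 14/k^2.
14/k^2 < ϵ ⇔ k^2 > 14/ϵ ⇔ k > (14/ϵ)^{1/2}.
Take N = (14/ϵ)^{1/2}. Then k > N implies 14/k^2 < ϵ.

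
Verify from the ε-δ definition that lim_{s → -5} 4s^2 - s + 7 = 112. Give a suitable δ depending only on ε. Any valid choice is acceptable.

Fix ε > 0. We want δ > 0 such that 0 < |s + 5| < δ implies |(4s^2 - s + 7) − 112| < ε.
(4s^2 - s + 7) − 112 = 4s^2 - s - 105 = (s + 5)(4s - 21).
So |(4s^2 - s + 7) − 112| = |s + 5|·|4s - 21|.
Assume first that |s + 5| < 1, so |s| < 6. Then |4s - 21| ≤ 4·6 + 21 = 45.
Hence |(4s^2 - s + 7) − 112| ≤ 45|s + 5| < ε provided |s + 5| < ε/45.
Take δ = min(1, ε/45). Then 0 < |s + 5| < δ gives both |s + 5| < 1 and |s + 5| < ε/45, so |(4s^2 - s + 7) − 112| < ε.

δ = min(1, ε/45)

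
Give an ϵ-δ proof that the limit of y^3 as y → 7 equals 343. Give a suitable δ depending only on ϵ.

δ = min(1, ϵ/169)

Fix ϵ > 0. We seek δ > 0 with 0 < |y − 7| < δ ⇒ |y^3 − 343| < ϵ.
Factor: y^3 − 343 = (y − 7)(y^2 + 7y + 49), so |y^3 − 343| = |y − 7|·|y^2 + 7y + 49|.
Restrict δ ≤ 1. Then |y − 7| < 1 gives |y| < 8, so by the triangle inequality |y^2 + 7y + 49| ≤ 8^2 + 7·8 + 49 = 169.
Hence |y^3 − 343| ≤ 169|y − 7|, which is < ϵ once |y − 7| < ϵ/169.
Take δ = min(1, ϵ/169). If 0 < |y − 7| < δ then both bounds hold and |y^3 − 343| ≤ 169|y − 7| < 169·(ϵ/169) = ϵ.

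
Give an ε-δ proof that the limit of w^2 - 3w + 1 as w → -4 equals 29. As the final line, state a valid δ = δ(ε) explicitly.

δ = min(1, ε/12)

Suppose ε > 0. We want δ > 0 such that 0 < |w + 4| < δ implies |(w^2 - 3w + 1) − 29| < ε.
(w^2 - 3w + 1) − 29 = w^2 - 3w - 28 = (w + 4)(w - 7).
So |(w^2 - 3w + 1) − 29| = |w + 4|·|w - 7|.
Require δ ≤ 1. Then |w + 4| < 1 gives |w| < 5, and by the triangle inequality |w - 7| ≤ 5 + 7 = 12.
Hence |(w^2 - 3w + 1) − 29| ≤ 12|w + 4| < ε provided |w + 4| < ε/12.
Choosing δ = min(1, ε/12) ensures both conditions, hence |(w^2 - 3w + 1) − 29| < ε.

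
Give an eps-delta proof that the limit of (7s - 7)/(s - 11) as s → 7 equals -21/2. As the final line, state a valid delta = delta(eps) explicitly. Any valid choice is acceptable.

Let eps > 0. We want delta > 0 with 0 < |s − 7| < delta ⇒ |(7s - 7)/(s - 11) + 21/2| < eps.
Combining over a common denominator, (7s - 7)/(s - 11) + 21/2 = [(7s - 7)·(-4) − 42·(s - 11)] / [(-4)·(s - 11)] = -70(s − 7) / ((-4)(s - 11)).
So |(7s - 7)/(s - 11) + 21/2| = 70|s − 7| / (4·|s − 11|).
Require delta ≤ 2, so |s − 11| ≥ |-4| − |s − 7| > 4 − 2 = 2.
Hence |(7s - 7)/(s - 11) + 21/2| < 70|s − 7|/(4·2) = (35/4)|s − 7|, which is < eps once |s − 7| < (4/35)eps.
Take delta = min(2, (4/35)eps). Then 0 < |s − 7| < delta forces both bounds, so |(7s - 7)/(s - 11) + 21/2| < eps.

delta = min(2, (4/35)eps)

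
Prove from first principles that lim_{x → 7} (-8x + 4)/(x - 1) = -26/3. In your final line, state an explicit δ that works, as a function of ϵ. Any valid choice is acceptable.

Let ϵ > 0. We want δ > 0 with 0 < |x − 7| < δ ⇒ |(-8x + 4)/(x - 1) + 26/3| < ϵ.
Combining over a common denominator, (-8x + 4)/(x - 1) + 26/3 = [(-8x + 4)·6 − (-52)·(x - 1)] / [6·(x - 1)] = 4(x − 7) / (6(x - 1)).
So |(-8x + 4)/(x - 1) + 26/3| = 4|x − 7| / (6·|x − 1|).
Require δ ≤ 3, so |x − 1| ≥ |6| − |x − 7| > 6 − 3 = 3.
Hence |(-8x + 4)/(x - 1) + 26/3| < 4|x − 7|/(6·3) = (2/9)|x − 7|, which is < ϵ once |x − 7| < (9/2)ϵ.
Take δ = min(3, (9/2)ϵ). Then 0 < |x − 7| < δ forces both bounds, so |(-8x + 4)/(x - 1) + 26/3| < ϵ.

δ = min(3, (9/2)ϵ)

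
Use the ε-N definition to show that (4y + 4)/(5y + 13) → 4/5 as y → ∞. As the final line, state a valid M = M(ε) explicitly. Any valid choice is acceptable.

M = (32/25)/ε

Fix ε > 0. We seek M > 0 such that y > M implies |(4y + 4)/(5y + 13) − (4/5)| < ε.
(4y + 4)/(5y + 13) − (4/5) = (5(4y + 4) − 4(5y + 13)) / (5(5y + 13)) = -32/(5(5y + 13)).
For y > 0 we have 5y + 13 > 5y, so |(4y + 4)/(5y + 13) − (4/5)| = 32/(5(5y + 13)) < 32/(5·5y) = (32/25)/y.
Thus |(4y + 4)/(5y + 13) − (4/5)| < ε whenever y > (32/25)/ε.
Take M = (32/25)/ε. If y > M then |(4y + 4)/(5y + 13) − (4/5)| < (32/25)/y < ε.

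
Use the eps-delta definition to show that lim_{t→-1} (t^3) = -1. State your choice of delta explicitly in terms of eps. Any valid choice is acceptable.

Fix eps > 0. We seek delta > 0 with 0 < |t + 1| < delta ⇒ |t^3 + 1| < eps.
Factor: t^3 + 1 = (t + 1)(t^2 - t + 1), so |t^3 + 1| = |t + 1|·|t^2 - t + 1|.
Restrict delta ≤ 1. Then |t + 1| < 1 gives |t| < 2, so by the triangle inequality |t^2 - t + 1| ≤ 2^2 + 2 + 1 = 7.
Hence |t^3 + 1| ≤ 7|t + 1|, which is < eps once |t + 1| < eps/7.
Take delta = min(1, eps/7). If 0 < |t + 1| < delta then both bounds hold and |t^3 + 1| ≤ 7|t + 1| < 7·(eps/7) = eps.

delta = min(1, eps/7)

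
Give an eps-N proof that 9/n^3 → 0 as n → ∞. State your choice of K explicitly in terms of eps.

Let eps > 0 be given. For n ≥ 1, |9/n^3 − 0| = 9/n^3.
9/n^3 < eps ⇔ n^3 > 9/eps ⇔ n > (9/eps)^{1/3}.
Take K = (9/eps)^{1/3}. Then n > K implies 9/n^3 < eps.

K = (9/eps)^{1/3}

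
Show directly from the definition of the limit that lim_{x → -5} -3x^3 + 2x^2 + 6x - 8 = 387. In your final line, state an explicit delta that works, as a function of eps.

delta = min(2, eps/345)

Fix eps > 0. We want delta > 0 such that 0 < |x + 5| < delta implies |(-3x^3 + 2x^2 + 6x - 8) − 387| < eps.
(-3x^3 + 2x^2 + 6x - 8) − 387 = -3x^3 + 2x^2 + 6x - 395 = (x + 5)(-3x^2 + 17x - 79).
So |(-3x^3 + 2x^2 + 6x - 8) − 387| = |x + 5|·|-3x^2 + 17x - 79|.
Require delta ≤ 2. Then |x + 5| < 2 gives |x| < 7, and by the triangle inequality |-3x^2 + 17x - 79| ≤ 3·7^2 + 17·7 + 79 = 345.
Hence |(-3x^3 + 2x^2 + 6x - 8) − 387| ≤ 345|x + 5| < eps provided |x + 5| < eps/345.
Take delta = min(2, eps/345). Then 0 < |x + 5| < delta gives both |x + 5| < 2 and |x + 5| < eps/345, so |(-3x^3 + 2x^2 + 6x - 8) − 387| < eps.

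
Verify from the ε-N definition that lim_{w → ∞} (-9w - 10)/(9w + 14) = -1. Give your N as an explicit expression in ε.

Let ε > 0 be given. We seek N > 0 such that w > N implies |(-9w - 10)/(9w + 14) + 1| < ε.
(-9w - 10)/(9w + 14) + 1 = (9(-9w - 10) − (-9)(9w + 14)) / (9(9w + 14)) = 36/(9(9w + 14)).
For w > 0 we have 9w + 14 > 9w, so |(-9w - 10)/(9w + 14) + 1| = 36/(9(9w + 14)) < 36/(9·9w) = (4/9)/w.
Thus |(-9w - 10)/(9w + 14) + 1| < ε whenever w > (4/9)/ε.
Take N = (4/9)/ε. If w > N then |(-9w - 10)/(9w + 14) + 1| < (4/9)/w < ε.

N = (4/9)/ε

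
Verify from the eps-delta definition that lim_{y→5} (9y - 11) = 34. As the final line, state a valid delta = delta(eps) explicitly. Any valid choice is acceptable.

delta = eps/9

Suppose eps > 0. We need delta > 0 so that 0 < |y − 5| < delta implies |(9y - 11) − 34| < eps.
Since (9y - 11) − 34 = 9(y − 5), we have |(9y - 11) − 34| = 9|y − 5|.
So 9|y − 5| < eps exactly when |y − 5| < eps/9.
Take delta = eps/9. If 0 < |y − 5| < delta then |(9y - 11) − 34| = 9|y − 5| < 9·(eps/9) = eps.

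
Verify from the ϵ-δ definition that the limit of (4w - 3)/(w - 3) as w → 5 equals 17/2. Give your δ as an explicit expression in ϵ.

δ = min(1, (2/9)ϵ)

Suppose ϵ > 0. We want δ > 0 with 0 < |w − 5| < δ ⇒ |(4w - 3)/(w - 3) − (17/2)| < ϵ.
Combining over a common denominator, (4w - 3)/(w - 3) − (17/2) = [(4w - 3)·2 − 17·(w - 3)] / [2·(w - 3)] = -9(w − 5) / (2(w - 3)).
So |(4w - 3)/(w - 3) − (17/2)| = 9|w − 5| / (2·|w − 3|).
Restrict δ ≤ 1. Then |w − 5| < 1 gives |w − 3| = |(w − 5) + 2| ≥ 2 − 1 = 1.
Hence |(4w - 3)/(w - 3) − (17/2)| < 9|w − 5|/(2·1) = (9/2)|w − 5|, which is < ϵ once |w − 5| < (2/9)ϵ.
Take δ = min(1, (2/9)ϵ). Then 0 < |w − 5| < δ forces both bounds, so |(4w - 3)/(w - 3) − (17/2)| < ϵ.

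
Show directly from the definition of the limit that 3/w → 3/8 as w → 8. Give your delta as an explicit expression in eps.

delta = min(4, (32/3)eps)

Let eps > 0 be given. We seek delta > 0 such that 0 < |w − 8| < delta implies |3/w − (3/8)| < eps.
|3/w − (3/8)| = 3·|8 − w|/(8·|w|) = 3|w − 8|/(8|w|).
Restrict delta ≤ 4. Then |w − 8| < 4 gives |w| > 4, so 8|w| > 32.
Then |3/w − (3/8)| < 3|w − 8|/32, which is < eps when |w − 8| < (32/3)eps.
Take delta = min(4, (32/3)eps). Then 0 < |w − 8| < delta gives both |w − 8| < 4 and |w − 8| < (32/3)eps, so |3/w − (3/8)| < eps.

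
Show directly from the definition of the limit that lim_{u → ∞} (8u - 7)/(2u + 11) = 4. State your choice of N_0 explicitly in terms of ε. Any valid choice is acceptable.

N_0 = (51/2)/ε

Let ε > 0. We seek N_0 > 0 such that u > N_0 implies |(8u - 7)/(2u + 11) − 4| < ε.
(8u - 7)/(2u + 11) − 4 = (2(8u - 7) − 8(2u + 11)) / (2(2u + 11)) = -102/(2(2u + 11)).
For u > 0 we have 2u + 11 > 2u, so |(8u - 7)/(2u + 11) − 4| = 102/(2(2u + 11)) < 102/(2·2u) = (51/2)/u.
Thus |(8u - 7)/(2u + 11) − 4| < ε whenever u > (51/2)/ε.
Take N_0 = (51/2)/ε. If u > N_0 then |(8u - 7)/(2u + 11) − 4| < (51/2)/u < ε.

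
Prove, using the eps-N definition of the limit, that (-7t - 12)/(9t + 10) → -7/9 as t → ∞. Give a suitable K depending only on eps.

Let eps > 0 be given. We seek K > 0 such that t > K implies |(-7t - 12)/(9t + 10) + 7/9| < eps.
(-7t - 12)/(9t + 10) + 7/9 = (9(-7t - 12) − (-7)(9t + 10)) / (9(9t + 10)) = -38/(9(9t + 10)).
For t > 0 we have 9t + 10 > 9t, so |(-7t - 12)/(9t + 10) + 7/9| = 38/(9(9t + 10)) < 38/(9·9t) = (38/81)/t.
Thus |(-7t - 12)/(9t + 10) + 7/9| < eps whenever t > (38/81)/eps.
Take K = (38/81)/eps. If t > K then |(-7t - 12)/(9t + 10) + 7/9| < (38/81)/t < eps.

K = (38/81)/eps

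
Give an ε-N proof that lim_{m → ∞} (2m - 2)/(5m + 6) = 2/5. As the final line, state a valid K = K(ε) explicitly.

K = (22/25)/ε

Let ε > 0. For m ≥ 1, |(2m - 2)/(5m + 6) − (2/5)| = |-22|/(5(5m + 6)) = 22/(5(5m + 6)).
Since 5m + 6 ≥ 5m for m ≥ 1, this is ≤ 22/(5·5m) = (22/25)/m.
So |(2m - 2)/(5m + 6) − (2/5)| < ε whenever m > (22/25)/ε.
Take K = (22/25)/ε. If m > K then |(2m - 2)/(5m + 6) − (2/5)| ≤ (22/25)/m < ε.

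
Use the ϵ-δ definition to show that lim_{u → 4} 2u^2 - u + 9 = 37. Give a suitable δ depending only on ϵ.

δ = min(1, ϵ/17)

Let ϵ > 0. We want δ > 0 such that 0 < |u − 4| < δ implies |(2u^2 - u + 9) − 37| < ϵ.
(2u^2 - u + 9) − 37 = 2u^2 - u - 28 = (u − 4)(2u + 7).
So |(2u^2 - u + 9) − 37| = |u − 4|·|2u + 7|.
Require δ ≤ 1. Then |u − 4| < 1 gives |u| < 5, and by the triangle inequality |2u + 7| ≤ 2·5 + 7 = 17.
Hence |(2u^2 - u + 9) − 37| ≤ 17|u − 4| < ϵ provided |u − 4| < ϵ/17.
Take δ = min(1, ϵ/17). Then 0 < |u − 4| < δ gives both |u − 4| < 1 and |u − 4| < ϵ/17, so |(2u^2 - u + 9) − 37| < ϵ.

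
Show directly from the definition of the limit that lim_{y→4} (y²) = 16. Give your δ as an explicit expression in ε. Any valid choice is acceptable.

δ = min(2, ε/10)

Fix ε > 0. We seek δ > 0 with 0 < |y − 4| < δ ⇒ |y² − 16| < ε.
Factor: y² − 16 = (y − 4)(y + 4), so |y² − 16| = |y − 4|·|y + 4|.
Restrict δ ≤ 2. Then |y − 4| < 2 gives |y| < 6, so by the triangle inequality |y + 4| ≤ 6 + 4 = 10.
Hence |y² − 16| ≤ 10|y − 4|, which is < ε once |y − 4| < ε/10.
Take δ = min(2, ε/10). If 0 < |y − 4| < δ then both bounds hold and |y² − 16| ≤ 10|y − 4| < 10·(ε/10) = ε.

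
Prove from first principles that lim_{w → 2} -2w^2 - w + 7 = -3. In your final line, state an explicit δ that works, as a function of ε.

δ = min(2, ε/13)

Suppose ε > 0. We want δ > 0 such that 0 < |w − 2| < δ implies |(-2w^2 - w + 7) + 3| < ε.
(-2w^2 - w + 7) + 3 = -2w^2 - w + 10 = (w − 2)(-2w - 5).
So |(-2w^2 - w + 7) + 3| = |w − 2|·|-2w - 5|.
Require δ ≤ 2. Then |w − 2| < 2 gives |w| < 4, and by the triangle inequality |-2w - 5| ≤ 2·4 + 5 = 13.
Hence |(-2w^2 - w + 7) + 3| ≤ 13|w − 2| < ε provided |w − 2| < ε/13.
Choosing δ = min(2, ε/13) ensures both conditions, hence |(-2w^2 - w + 7) + 3| < ε.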